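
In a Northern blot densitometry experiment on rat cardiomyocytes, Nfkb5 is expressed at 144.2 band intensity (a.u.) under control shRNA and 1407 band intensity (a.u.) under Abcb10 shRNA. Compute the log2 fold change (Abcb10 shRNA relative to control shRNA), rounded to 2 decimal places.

3.29

Fold change = 1407 / 144.2 = 9.7573
log2(9.7573) = 3.286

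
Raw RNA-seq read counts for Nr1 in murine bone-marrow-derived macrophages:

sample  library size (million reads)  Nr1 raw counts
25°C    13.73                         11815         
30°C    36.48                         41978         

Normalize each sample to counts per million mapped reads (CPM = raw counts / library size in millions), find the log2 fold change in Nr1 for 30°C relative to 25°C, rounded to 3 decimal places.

0.419

CPM(25°C) = 11815 / 13.73 = 860.5244
CPM(30°C) = 41978 / 36.48 = 1150.7127
Fold change = 1150.7127 / 860.5244 = 1.33722
log2(1.33722) = 0.4192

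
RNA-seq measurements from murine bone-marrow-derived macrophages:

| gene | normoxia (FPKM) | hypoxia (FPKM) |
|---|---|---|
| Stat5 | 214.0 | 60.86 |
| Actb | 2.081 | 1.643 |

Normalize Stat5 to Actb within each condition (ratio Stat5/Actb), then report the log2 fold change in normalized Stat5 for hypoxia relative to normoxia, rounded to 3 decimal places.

-1.473

Stat5/Actb (normoxia) = 214.0 / 2.081 = 102.84
Stat5/Actb (hypoxia) = 60.86 / 1.643 = 37.042
Fold change = 37.042 / 102.84 = 0.3602
log2(0.3602) = -1.4731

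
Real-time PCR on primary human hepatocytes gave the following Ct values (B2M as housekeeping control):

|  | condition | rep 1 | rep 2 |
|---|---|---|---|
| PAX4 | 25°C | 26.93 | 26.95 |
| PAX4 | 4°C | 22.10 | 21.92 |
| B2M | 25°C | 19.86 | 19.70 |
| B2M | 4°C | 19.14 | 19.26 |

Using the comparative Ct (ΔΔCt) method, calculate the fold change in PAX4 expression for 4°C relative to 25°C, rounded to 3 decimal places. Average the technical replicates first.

20.393

Mean Ct: PAX4 25°C 26.940; PAX4 4°C 22.010; B2M 25°C 19.780; B2M 4°C 19.200
ΔCt(25°C) = 26.940 − 19.780 = 7.160
ΔCt(4°C) = 22.010 − 19.200 = 2.810
ΔΔCt = 2.810 − 7.160 = -4.350
Fold change = 2^(−(-4.350)) = 2^4.350 = 20.3930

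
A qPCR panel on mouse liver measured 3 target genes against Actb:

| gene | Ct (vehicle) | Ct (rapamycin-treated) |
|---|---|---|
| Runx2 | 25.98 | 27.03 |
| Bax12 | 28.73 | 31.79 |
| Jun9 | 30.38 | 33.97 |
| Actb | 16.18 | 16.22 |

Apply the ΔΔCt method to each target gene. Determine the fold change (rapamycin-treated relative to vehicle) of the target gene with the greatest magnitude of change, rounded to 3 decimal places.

0.085

Runx2: ΔΔCt = (27.03−16.22) − (25.98−16.18) = 10.81 − 9.80 = 1.01; fold change = 2^-1.01 = 0.497
Bax12: ΔΔCt = (31.79−16.22) − (28.73−16.18) = 15.57 − 12.55 = 3.02; fold change = 2^-3.02 = 0.123
Jun9: ΔΔCt = (33.97−16.22) − (30.38−16.18) = 17.75 − 14.20 = 3.55; fold change = 2^-3.55 = 0.085
Jun9 has the largest |ΔΔCt| = 3.55.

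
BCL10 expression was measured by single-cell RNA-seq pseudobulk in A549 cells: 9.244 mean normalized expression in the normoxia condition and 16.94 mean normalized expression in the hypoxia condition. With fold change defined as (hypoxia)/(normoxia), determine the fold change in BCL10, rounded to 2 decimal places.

Fold change = 16.94 / 9.244 = 1.833
BCL10 is upregulated.

1.83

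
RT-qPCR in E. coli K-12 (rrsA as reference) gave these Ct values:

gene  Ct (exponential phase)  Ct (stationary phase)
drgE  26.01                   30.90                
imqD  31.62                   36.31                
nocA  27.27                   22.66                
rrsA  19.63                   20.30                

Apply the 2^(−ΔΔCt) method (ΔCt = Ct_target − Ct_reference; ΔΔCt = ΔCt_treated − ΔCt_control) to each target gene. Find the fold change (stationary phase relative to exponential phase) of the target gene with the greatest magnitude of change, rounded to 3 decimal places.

38.854

drgE: ΔΔCt = (30.90−20.30) − (26.01−19.63) = 10.60 − 6.38 = 4.22; fold change = 2^-4.22 = 0.054
imqD: ΔΔCt = (36.31−20.30) − (31.62−19.63) = 16.01 − 11.99 = 4.02; fold change = 2^-4.02 = 0.062
nocA: ΔΔCt = (22.66−20.30) − (27.27−19.63) = 2.36 − 7.64 = -5.28; fold change = 2^5.28 = 38.854
nocA has the largest |ΔΔCt| = 5.28.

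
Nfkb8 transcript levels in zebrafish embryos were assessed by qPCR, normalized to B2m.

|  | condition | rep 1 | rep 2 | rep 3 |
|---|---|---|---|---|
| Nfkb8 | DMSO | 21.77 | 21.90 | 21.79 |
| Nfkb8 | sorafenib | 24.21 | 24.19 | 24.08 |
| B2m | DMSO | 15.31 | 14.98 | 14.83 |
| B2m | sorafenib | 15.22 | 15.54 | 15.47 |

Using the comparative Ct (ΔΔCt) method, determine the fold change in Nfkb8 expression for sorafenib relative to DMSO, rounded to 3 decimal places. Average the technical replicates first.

Mean Ct: Nfkb8 DMSO 21.820; Nfkb8 sorafenib 24.160; B2m DMSO 15.040; B2m sorafenib 15.410
ΔCt(DMSO) = 21.820 − 15.040 = 6.780
ΔCt(sorafenib) = 24.160 − 15.410 = 8.750
ΔΔCt = 8.750 − 6.780 = 1.970
Fold change = 2^(−1.970) = 0.2553

0.255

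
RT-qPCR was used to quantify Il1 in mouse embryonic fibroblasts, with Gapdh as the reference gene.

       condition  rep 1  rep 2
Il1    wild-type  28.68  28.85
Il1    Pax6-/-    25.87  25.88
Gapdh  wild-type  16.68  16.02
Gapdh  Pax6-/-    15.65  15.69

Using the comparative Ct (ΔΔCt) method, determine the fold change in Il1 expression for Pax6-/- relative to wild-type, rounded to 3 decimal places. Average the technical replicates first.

4.627

Mean Ct: Il1 wild-type 28.765; Il1 Pax6-/- 25.875; Gapdh wild-type 16.350; Gapdh Pax6-/- 15.670
ΔCt(wild-type) = 28.765 − 16.350 = 12.415
ΔCt(Pax6-/-) = 25.875 − 15.670 = 10.205
ΔΔCt = 10.205 − 12.415 = -2.210
Fold change = 2^(−(-2.210)) = 2^2.210 = 4.6268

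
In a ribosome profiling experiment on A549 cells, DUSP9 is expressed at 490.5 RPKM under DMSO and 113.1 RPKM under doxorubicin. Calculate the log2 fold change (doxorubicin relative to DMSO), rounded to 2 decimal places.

Fold change = 113.1 / 490.5 = 0.2306
log2(0.2306) = -2.117

-2.12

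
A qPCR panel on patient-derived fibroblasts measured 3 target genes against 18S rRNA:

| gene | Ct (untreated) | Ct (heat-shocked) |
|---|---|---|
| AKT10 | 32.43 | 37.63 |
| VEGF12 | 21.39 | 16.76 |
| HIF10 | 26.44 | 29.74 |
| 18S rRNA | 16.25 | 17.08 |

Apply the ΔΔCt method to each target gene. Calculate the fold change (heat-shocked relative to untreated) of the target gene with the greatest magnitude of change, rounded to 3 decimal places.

44.017

AKT10: ΔΔCt = (37.63−17.08) − (32.43−16.25) = 20.55 − 16.18 = 4.37; fold change = 2^-4.37 = 0.048
VEGF12: ΔΔCt = (16.76−17.08) − (21.39−16.25) = -0.32 − 5.14 = -5.46; fold change = 2^5.46 = 44.017
HIF10: ΔΔCt = (29.74−17.08) − (26.44−16.25) = 12.66 − 10.19 = 2.47; fold change = 2^-2.47 = 0.180
VEGF12 has the largest |ΔΔCt| = 5.46.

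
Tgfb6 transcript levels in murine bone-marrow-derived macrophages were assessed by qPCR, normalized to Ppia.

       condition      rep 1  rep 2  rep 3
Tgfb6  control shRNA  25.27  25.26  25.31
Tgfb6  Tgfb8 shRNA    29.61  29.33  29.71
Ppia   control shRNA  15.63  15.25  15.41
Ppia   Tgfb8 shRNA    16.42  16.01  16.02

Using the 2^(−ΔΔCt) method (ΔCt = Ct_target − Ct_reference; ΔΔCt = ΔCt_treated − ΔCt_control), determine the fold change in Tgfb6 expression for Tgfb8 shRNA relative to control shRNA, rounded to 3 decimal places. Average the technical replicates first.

0.085

Mean Ct: Tgfb6 control shRNA 25.280; Tgfb6 Tgfb8 shRNA 29.550; Ppia control shRNA 15.430; Ppia Tgfb8 shRNA 16.150
ΔCt(control shRNA) = 25.280 − 15.430 = 9.850
ΔCt(Tgfb8 shRNA) = 29.550 − 16.150 = 13.400
ΔΔCt = 13.400 − 9.850 = 3.550
Fold change = 2^(−3.550) = 0.0854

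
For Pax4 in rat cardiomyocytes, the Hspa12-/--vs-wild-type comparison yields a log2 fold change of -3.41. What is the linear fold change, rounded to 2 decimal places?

Fold change = 2^(-3.41) = 0.094

0.09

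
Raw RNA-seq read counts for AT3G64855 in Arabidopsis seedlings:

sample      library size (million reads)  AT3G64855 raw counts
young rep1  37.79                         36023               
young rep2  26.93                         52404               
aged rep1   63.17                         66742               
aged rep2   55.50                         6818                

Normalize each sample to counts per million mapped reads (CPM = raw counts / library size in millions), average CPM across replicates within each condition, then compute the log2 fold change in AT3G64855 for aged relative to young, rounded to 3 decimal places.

-1.298

CPM(young rep1) = 36023 / 37.79 = 953.2416
CPM(young rep2) = 52404 / 26.93 = 1945.9339
CPM(aged rep1) = 66742 / 63.17 = 1056.5458
CPM(aged rep2) = 6818 / 55.50 = 122.8468
mean CPM(young) = 1449.5878; mean CPM(aged) = 589.6963
Fold change = 589.6963 / 1449.5878 = 0.40680
log2(0.40680) = -1.2976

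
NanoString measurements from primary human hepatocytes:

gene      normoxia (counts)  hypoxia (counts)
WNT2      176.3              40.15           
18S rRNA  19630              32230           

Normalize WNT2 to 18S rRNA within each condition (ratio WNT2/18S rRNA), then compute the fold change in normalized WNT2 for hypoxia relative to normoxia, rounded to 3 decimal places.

0.139

WNT2/18S rRNA (normoxia) = 176.3 / 19630 = 0.0089812
WNT2/18S rRNA (hypoxia) = 40.15 / 32230 = 0.0012457
Fold change = 0.0012457 / 0.0089812 = 0.1387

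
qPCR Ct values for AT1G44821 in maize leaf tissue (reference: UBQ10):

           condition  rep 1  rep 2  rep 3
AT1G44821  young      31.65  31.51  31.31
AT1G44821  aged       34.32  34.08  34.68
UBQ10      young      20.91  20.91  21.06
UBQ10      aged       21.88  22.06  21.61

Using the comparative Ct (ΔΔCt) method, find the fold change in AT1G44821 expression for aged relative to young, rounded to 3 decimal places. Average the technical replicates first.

Mean Ct: AT1G44821 young 31.490; AT1G44821 aged 34.360; UBQ10 young 20.960; UBQ10 aged 21.850
ΔCt(young) = 31.490 − 20.960 = 10.530
ΔCt(aged) = 34.360 − 21.850 = 12.510
ΔΔCt = 12.510 − 10.530 = 1.980
Fold change = 2^(−1.980) = 0.2535

0.253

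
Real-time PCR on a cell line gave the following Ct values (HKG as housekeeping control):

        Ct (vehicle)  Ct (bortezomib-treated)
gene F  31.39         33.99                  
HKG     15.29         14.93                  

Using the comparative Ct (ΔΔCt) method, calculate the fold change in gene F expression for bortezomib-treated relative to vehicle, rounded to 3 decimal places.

0.129

ΔCt(vehicle) = 31.390 − 15.290 = 16.100
ΔCt(bortezomib-treated) = 33.990 − 14.930 = 19.060
ΔΔCt = 19.060 − 16.100 = 2.960
Fold change = 2^(−2.960) = 0.1285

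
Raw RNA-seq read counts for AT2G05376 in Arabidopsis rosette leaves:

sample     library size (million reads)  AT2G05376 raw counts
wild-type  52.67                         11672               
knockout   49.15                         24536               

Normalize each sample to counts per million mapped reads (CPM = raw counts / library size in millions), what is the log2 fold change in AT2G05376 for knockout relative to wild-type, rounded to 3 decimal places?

CPM(wild-type) = 11672 / 52.67 = 221.6062
CPM(knockout) = 24536 / 49.15 = 499.2065
Fold change = 499.2065 / 221.6062 = 2.25267
log2(2.25267) = 1.1716

1.172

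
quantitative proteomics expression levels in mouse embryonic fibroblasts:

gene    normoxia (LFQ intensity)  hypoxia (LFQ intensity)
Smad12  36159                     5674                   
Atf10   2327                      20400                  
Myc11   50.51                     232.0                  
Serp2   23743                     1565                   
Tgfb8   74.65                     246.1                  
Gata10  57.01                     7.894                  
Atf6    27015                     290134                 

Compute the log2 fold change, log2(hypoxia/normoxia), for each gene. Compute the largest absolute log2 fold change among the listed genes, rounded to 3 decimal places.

log2(5674/36159) = -2.672  (Smad12)
log2(20400/2327) = 3.132  (Atf10)
log2(232.0/50.51) = 2.199  (Myc11)
log2(1565/23743) = -3.923  (Serp2)
log2(246.1/74.65) = 1.721  (Tgfb8)
log2(7.894/57.01) = -2.852  (Gata10)
log2(290134/27015) = 3.425  (Atf6)
The largest magnitude belongs to Serp2.

3.923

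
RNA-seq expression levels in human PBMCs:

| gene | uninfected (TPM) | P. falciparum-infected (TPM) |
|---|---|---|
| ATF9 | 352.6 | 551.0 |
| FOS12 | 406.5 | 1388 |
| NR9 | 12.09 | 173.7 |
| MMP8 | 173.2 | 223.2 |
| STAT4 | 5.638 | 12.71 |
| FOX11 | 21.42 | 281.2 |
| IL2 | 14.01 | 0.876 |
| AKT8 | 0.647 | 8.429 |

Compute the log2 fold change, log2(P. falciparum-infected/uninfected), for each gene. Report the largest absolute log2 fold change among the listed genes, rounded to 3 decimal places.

3.999

log2(551.0/352.6) = 0.644  (ATF9)
log2(1388/406.5) = 1.772  (FOS12)
log2(173.7/12.09) = 3.845  (NR9)
log2(223.2/173.2) = 0.366  (MMP8)
log2(12.71/5.638) = 1.173  (STAT4)
log2(281.2/21.42) = 3.715  (FOX11)
log2(0.876/14.01) = -3.999  (IL2)
log2(8.429/0.647) = 3.704  (AKT8)
The largest magnitude belongs to IL2.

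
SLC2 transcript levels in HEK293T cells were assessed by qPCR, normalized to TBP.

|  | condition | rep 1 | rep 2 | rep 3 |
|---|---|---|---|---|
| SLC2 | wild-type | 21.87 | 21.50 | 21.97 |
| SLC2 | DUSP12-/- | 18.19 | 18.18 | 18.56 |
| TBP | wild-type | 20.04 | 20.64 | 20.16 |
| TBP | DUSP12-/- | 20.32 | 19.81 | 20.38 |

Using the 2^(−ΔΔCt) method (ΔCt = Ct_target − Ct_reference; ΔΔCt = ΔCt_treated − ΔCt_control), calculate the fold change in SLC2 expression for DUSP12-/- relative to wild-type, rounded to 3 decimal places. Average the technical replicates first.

10.267

Mean Ct: SLC2 wild-type 21.780; SLC2 DUSP12-/- 18.310; TBP wild-type 20.280; TBP DUSP12-/- 20.170
ΔCt(wild-type) = 21.780 − 20.280 = 1.500
ΔCt(DUSP12-/-) = 18.310 − 20.170 = -1.860
ΔΔCt = -1.860 − 1.500 = -3.360
Fold change = 2^(−(-3.360)) = 2^3.360 = 10.2674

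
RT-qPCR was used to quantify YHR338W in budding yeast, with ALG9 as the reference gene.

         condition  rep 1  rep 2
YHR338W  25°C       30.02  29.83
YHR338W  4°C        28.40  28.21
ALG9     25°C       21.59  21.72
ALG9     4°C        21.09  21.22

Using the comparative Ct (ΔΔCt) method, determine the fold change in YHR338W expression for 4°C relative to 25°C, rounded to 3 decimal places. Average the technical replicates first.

2.173

Mean Ct: YHR338W 25°C 29.925; YHR338W 4°C 28.305; ALG9 25°C 21.655; ALG9 4°C 21.155
ΔCt(25°C) = 29.925 − 21.655 = 8.270
ΔCt(4°C) = 28.305 − 21.155 = 7.150
ΔΔCt = 7.150 − 8.270 = -1.120
Fold change = 2^(−(-1.120)) = 2^1.120 = 2.1735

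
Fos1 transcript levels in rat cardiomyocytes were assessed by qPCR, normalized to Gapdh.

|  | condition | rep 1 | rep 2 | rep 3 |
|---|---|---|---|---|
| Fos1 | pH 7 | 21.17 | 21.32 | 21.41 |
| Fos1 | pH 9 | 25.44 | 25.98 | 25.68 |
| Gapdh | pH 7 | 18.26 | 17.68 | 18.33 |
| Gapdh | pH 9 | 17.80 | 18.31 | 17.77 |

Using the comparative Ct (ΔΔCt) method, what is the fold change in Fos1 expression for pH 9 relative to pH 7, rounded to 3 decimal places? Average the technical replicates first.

0.043

Mean Ct: Fos1 pH 7 21.300; Fos1 pH 9 25.700; Gapdh pH 7 18.090; Gapdh pH 9 17.960
ΔCt(pH 7) = 21.300 − 18.090 = 3.210
ΔCt(pH 9) = 25.700 − 17.960 = 7.740
ΔΔCt = 7.740 − 3.210 = 4.530
Fold change = 2^(−4.530) = 0.0433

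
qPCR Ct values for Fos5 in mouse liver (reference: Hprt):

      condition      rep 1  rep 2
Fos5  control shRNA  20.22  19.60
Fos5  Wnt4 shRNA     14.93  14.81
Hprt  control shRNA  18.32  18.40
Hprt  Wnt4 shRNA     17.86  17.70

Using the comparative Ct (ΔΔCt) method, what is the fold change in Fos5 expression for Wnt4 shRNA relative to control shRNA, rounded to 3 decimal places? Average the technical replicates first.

22.009

Mean Ct: Fos5 control shRNA 19.910; Fos5 Wnt4 shRNA 14.870; Hprt control shRNA 18.360; Hprt Wnt4 shRNA 17.780
ΔCt(control shRNA) = 19.910 − 18.360 = 1.550
ΔCt(Wnt4 shRNA) = 14.870 − 17.780 = -2.910
ΔΔCt = -2.910 − 1.550 = -4.460
Fold change = 2^(−(-4.460)) = 2^4.460 = 22.0087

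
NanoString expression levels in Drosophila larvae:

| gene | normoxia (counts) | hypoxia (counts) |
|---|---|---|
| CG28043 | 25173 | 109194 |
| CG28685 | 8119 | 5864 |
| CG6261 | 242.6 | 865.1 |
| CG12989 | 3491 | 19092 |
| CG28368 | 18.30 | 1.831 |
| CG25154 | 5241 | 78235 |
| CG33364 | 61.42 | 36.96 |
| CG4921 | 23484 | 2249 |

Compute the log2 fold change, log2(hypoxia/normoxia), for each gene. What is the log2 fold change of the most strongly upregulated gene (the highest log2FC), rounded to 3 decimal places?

log2(109194/25173) = 2.117  (CG28043)
log2(5864/8119) = -0.469  (CG28685)
log2(865.1/242.6) = 1.834  (CG6261)
log2(19092/3491) = 2.451  (CG12989)
log2(1.831/18.30) = -3.321  (CG28368)
log2(78235/5241) = 3.900  (CG25154)
log2(36.96/61.42) = -0.733  (CG33364)
log2(2249/23484) = -3.384  (CG4921)
CG25154 is most strongly upregulated.

3.900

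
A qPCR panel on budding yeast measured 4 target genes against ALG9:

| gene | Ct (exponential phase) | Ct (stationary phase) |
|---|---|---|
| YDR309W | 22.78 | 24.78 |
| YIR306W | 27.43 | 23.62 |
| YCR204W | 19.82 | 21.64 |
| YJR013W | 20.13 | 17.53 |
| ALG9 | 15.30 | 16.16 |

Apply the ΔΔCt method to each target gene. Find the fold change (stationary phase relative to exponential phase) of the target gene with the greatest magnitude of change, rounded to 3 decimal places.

25.457

YDR309W: ΔΔCt = (24.78−16.16) − (22.78−15.30) = 8.62 − 7.48 = 1.14; fold change = 2^-1.14 = 0.454
YIR306W: ΔΔCt = (23.62−16.16) − (27.43−15.30) = 7.46 − 12.13 = -4.67; fold change = 2^4.67 = 25.457
YCR204W: ΔΔCt = (21.64−16.16) − (19.82−15.30) = 5.48 − 4.52 = 0.96; fold change = 2^-0.96 = 0.514
YJR013W: ΔΔCt = (17.53−16.16) − (20.13−15.30) = 1.37 − 4.83 = -3.46; fold change = 2^3.46 = 11.004
YIR306W has the largest |ΔΔCt| = 4.67.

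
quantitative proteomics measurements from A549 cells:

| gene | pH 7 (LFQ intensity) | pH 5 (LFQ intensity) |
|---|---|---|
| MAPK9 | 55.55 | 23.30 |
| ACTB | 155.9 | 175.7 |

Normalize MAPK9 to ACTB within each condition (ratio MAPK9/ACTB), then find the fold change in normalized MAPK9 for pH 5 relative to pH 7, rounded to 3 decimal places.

0.372

MAPK9/ACTB (pH 7) = 55.55 / 155.9 = 0.35632
MAPK9/ACTB (pH 5) = 23.30 / 175.7 = 0.13261
Fold change = 0.13261 / 0.35632 = 0.3722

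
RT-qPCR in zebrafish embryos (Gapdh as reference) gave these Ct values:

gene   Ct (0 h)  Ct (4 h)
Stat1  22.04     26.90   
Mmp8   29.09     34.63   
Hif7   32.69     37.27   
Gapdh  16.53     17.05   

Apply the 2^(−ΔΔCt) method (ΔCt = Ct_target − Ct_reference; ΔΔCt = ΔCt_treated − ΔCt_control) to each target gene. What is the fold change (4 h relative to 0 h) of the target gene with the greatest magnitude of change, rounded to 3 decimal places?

0.031

Stat1: ΔΔCt = (26.90−17.05) − (22.04−16.53) = 9.85 − 5.51 = 4.34; fold change = 2^-4.34 = 0.049
Mmp8: ΔΔCt = (34.63−17.05) − (29.09−16.53) = 17.58 − 12.56 = 5.02; fold change = 2^-5.02 = 0.031
Hif7: ΔΔCt = (37.27−17.05) − (32.69−16.53) = 20.22 − 16.16 = 4.06; fold change = 2^-4.06 = 0.060
Mmp8 has the largest |ΔΔCt| = 5.02.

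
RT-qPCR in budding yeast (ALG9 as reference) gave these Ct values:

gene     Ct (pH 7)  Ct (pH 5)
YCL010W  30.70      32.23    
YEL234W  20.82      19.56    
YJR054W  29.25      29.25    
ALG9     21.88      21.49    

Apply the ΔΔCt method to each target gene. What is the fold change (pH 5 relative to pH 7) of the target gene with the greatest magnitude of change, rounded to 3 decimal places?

YCL010W: ΔΔCt = (32.23−21.49) − (30.70−21.88) = 10.74 − 8.82 = 1.92; fold change = 2^-1.92 = 0.264
YEL234W: ΔΔCt = (19.56−21.49) − (20.82−21.88) = -1.93 − (-1.06) = -0.87; fold change = 2^0.87 = 1.828
YJR054W: ΔΔCt = (29.25−21.49) − (29.25−21.88) = 7.76 − 7.37 = 0.39; fold change = 2^-0.39 = 0.763
YCL010W has the largest |ΔΔCt| = 1.92.

0.264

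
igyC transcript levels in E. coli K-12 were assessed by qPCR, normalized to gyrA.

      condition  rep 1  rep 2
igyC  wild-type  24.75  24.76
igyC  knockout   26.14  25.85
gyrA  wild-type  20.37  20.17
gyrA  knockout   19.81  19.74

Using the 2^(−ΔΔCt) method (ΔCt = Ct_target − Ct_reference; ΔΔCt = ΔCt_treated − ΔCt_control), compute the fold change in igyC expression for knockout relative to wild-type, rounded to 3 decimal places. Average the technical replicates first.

Mean Ct: igyC wild-type 24.755; igyC knockout 25.995; gyrA wild-type 20.270; gyrA knockout 19.775
ΔCt(wild-type) = 24.755 − 20.270 = 4.485
ΔCt(knockout) = 25.995 − 19.775 = 6.220
ΔΔCt = 6.220 − 4.485 = 1.735
Fold change = 2^(−1.735) = 0.3004

0.300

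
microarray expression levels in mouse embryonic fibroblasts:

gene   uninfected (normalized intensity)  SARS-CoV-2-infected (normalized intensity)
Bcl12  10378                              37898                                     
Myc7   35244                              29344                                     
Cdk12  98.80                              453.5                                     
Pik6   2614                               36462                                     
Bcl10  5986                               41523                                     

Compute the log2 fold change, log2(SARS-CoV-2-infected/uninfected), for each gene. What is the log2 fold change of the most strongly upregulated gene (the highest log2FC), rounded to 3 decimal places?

log2(37898/10378) = 1.869  (Bcl12)
log2(29344/35244) = -0.264  (Myc7)
log2(453.5/98.80) = 2.199  (Cdk12)
log2(36462/2614) = 3.802  (Pik6)
log2(41523/5986) = 2.794  (Bcl10)
Pik6 is most strongly upregulated.

3.802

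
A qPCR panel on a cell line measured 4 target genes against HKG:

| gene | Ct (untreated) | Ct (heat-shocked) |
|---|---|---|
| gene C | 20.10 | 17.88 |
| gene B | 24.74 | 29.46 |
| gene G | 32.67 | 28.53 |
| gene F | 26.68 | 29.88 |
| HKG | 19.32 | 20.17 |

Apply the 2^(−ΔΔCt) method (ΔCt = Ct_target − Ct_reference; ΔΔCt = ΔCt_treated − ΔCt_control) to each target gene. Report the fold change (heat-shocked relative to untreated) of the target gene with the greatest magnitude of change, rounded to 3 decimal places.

gene C: ΔΔCt = (17.88−20.17) − (20.10−19.32) = -2.29 − 0.78 = -3.07; fold change = 2^3.07 = 8.398
gene B: ΔΔCt = (29.46−20.17) − (24.74−19.32) = 9.29 − 5.42 = 3.87; fold change = 2^-3.87 = 0.068
gene G: ΔΔCt = (28.53−20.17) − (32.67−19.32) = 8.36 − 13.35 = -4.99; fold change = 2^4.99 = 31.779
gene F: ΔΔCt = (29.88−20.17) − (26.68−19.32) = 9.71 − 7.36 = 2.35; fold change = 2^-2.35 = 0.196
gene G has the largest |ΔΔCt| = 4.99.

31.779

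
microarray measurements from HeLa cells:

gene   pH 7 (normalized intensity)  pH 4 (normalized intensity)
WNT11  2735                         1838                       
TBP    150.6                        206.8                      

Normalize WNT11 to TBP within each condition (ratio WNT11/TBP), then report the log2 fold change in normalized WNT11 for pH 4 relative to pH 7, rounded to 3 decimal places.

WNT11/TBP (pH 7) = 2735 / 150.6 = 18.161
WNT11/TBP (pH 4) = 1838 / 206.8 = 8.8878
Fold change = 8.8878 / 18.161 = 0.4894
log2(0.4894) = -1.0309

-1.031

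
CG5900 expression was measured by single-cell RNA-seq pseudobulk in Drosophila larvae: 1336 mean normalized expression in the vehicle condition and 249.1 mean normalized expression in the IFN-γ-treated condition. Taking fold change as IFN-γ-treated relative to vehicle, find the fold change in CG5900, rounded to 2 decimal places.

0.19

Fold change = 249.1 / 1336 = 0.186
CG5900 is downregulated.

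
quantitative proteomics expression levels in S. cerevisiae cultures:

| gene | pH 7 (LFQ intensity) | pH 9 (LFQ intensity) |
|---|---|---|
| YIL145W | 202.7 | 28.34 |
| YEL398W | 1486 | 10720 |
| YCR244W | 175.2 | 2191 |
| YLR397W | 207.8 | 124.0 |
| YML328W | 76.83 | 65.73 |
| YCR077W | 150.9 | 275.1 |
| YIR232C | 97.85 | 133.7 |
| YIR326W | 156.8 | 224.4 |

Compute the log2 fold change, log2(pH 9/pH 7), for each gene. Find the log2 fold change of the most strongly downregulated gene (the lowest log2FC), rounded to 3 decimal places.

log2(28.34/202.7) = -2.838  (YIL145W)
log2(10720/1486) = 2.851  (YEL398W)
log2(2191/175.2) = 3.645  (YCR244W)
log2(124.0/207.8) = -0.745  (YLR397W)
log2(65.73/76.83) = -0.225  (YML328W)
log2(275.1/150.9) = 0.866  (YCR077W)
log2(133.7/97.85) = 0.450  (YIR232C)
log2(224.4/156.8) = 0.517  (YIR326W)
YIL145W is most strongly downregulated.

-2.838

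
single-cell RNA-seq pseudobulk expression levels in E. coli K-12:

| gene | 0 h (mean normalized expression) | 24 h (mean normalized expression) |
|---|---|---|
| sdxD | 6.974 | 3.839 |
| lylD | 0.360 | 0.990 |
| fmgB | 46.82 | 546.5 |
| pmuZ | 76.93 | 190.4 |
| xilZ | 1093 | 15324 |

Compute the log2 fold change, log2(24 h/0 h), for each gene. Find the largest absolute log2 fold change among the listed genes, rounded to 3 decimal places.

3.809

log2(3.839/6.974) = -0.861  (sdxD)
log2(0.990/0.360) = 1.459  (lylD)
log2(546.5/46.82) = 3.545  (fmgB)
log2(190.4/76.93) = 1.307  (pmuZ)
log2(15324/1093) = 3.809  (xilZ)
The largest magnitude belongs to xilZ.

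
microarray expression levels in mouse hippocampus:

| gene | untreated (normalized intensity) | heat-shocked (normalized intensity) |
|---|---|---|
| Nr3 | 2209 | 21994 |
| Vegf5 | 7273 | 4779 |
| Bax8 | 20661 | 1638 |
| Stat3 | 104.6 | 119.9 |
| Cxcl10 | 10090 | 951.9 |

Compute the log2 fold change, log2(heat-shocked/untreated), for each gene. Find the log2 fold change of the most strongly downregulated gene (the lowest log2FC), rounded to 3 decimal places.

log2(21994/2209) = 3.316  (Nr3)
log2(4779/7273) = -0.606  (Vegf5)
log2(1638/20661) = -3.657  (Bax8)
log2(119.9/104.6) = 0.197  (Stat3)
log2(951.9/10090) = -3.406  (Cxcl10)
Bax8 is most strongly downregulated.

-3.657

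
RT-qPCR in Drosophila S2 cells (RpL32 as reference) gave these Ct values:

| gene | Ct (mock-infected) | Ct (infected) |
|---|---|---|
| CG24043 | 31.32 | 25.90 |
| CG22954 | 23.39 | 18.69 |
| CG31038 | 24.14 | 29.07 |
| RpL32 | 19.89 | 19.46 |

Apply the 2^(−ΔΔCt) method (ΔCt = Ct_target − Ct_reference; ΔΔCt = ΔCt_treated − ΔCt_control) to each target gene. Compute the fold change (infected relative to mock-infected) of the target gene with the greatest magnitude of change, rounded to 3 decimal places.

0.024

CG24043: ΔΔCt = (25.90−19.46) − (31.32−19.89) = 6.44 − 11.43 = -4.99; fold change = 2^4.99 = 31.779
CG22954: ΔΔCt = (18.69−19.46) − (23.39−19.89) = -0.77 − 3.50 = -4.27; fold change = 2^4.27 = 19.293
CG31038: ΔΔCt = (29.07−19.46) − (24.14−19.89) = 9.61 − 4.25 = 5.36; fold change = 2^-5.36 = 0.024
CG31038 has the largest |ΔΔCt| = 5.36.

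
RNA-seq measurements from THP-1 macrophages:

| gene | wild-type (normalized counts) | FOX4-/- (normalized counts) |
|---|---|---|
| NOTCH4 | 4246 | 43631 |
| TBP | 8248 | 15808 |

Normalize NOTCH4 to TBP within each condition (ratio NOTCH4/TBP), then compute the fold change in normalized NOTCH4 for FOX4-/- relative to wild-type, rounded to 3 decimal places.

5.362

NOTCH4/TBP (wild-type) = 4246 / 8248 = 0.51479
NOTCH4/TBP (FOX4-/-) = 43631 / 15808 = 2.7601
Fold change = 2.7601 / 0.51479 = 5.3615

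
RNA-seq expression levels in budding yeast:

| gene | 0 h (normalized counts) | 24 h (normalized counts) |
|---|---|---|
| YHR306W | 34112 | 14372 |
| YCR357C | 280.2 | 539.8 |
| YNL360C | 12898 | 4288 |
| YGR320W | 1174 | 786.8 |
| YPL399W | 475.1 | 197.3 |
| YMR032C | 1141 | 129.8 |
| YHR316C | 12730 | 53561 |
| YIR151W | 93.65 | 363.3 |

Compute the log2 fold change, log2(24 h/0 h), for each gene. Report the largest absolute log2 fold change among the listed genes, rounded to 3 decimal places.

log2(14372/34112) = -1.247  (YHR306W)
log2(539.8/280.2) = 0.946  (YCR357C)
log2(4288/12898) = -1.589  (YNL360C)
log2(786.8/1174) = -0.577  (YGR320W)
log2(197.3/475.1) = -1.268  (YPL399W)
log2(129.8/1141) = -3.136  (YMR032C)
log2(53561/12730) = 2.073  (YHR316C)
log2(363.3/93.65) = 1.956  (YIR151W)
The largest magnitude belongs to YMR032C.

3.136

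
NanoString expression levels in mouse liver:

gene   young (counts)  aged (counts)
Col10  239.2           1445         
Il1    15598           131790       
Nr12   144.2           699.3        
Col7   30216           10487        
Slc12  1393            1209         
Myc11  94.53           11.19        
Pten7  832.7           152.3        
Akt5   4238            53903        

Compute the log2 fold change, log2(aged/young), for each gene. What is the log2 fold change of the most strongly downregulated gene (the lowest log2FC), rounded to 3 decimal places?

log2(1445/239.2) = 2.595  (Col10)
log2(131790/15598) = 3.079  (Il1)
log2(699.3/144.2) = 2.278  (Nr12)
log2(10487/30216) = -1.527  (Col7)
log2(1209/1393) = -0.204  (Slc12)
log2(11.19/94.53) = -3.079  (Myc11)
log2(152.3/832.7) = -2.451  (Pten7)
log2(53903/4238) = 3.669  (Akt5)
Myc11 is most strongly downregulated.

-3.079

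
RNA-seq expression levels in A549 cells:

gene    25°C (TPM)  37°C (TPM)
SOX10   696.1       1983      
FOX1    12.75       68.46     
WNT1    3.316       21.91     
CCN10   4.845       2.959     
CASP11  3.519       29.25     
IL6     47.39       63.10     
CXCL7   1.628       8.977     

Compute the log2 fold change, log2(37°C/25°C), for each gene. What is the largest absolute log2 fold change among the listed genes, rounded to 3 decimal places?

3.055

log2(1983/696.1) = 1.510  (SOX10)
log2(68.46/12.75) = 2.425  (FOX1)
log2(21.91/3.316) = 2.724  (WNT1)
log2(2.959/4.845) = -0.711  (CCN10)
log2(29.25/3.519) = 3.055  (CASP11)
log2(63.10/47.39) = 0.413  (IL6)
log2(8.977/1.628) = 2.463  (CXCL7)
The largest magnitude belongs to CASP11.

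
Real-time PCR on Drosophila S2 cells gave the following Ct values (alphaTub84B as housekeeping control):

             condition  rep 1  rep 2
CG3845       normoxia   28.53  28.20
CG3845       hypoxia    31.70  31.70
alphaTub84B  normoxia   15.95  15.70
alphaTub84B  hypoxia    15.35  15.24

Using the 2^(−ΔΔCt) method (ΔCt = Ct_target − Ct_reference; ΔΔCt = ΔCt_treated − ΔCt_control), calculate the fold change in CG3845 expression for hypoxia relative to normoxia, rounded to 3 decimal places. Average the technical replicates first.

Mean Ct: CG3845 normoxia 28.365; CG3845 hypoxia 31.700; alphaTub84B normoxia 15.825; alphaTub84B hypoxia 15.295
ΔCt(normoxia) = 28.365 − 15.825 = 12.540
ΔCt(hypoxia) = 31.700 − 15.295 = 16.405
ΔΔCt = 16.405 − 12.540 = 3.865
Fold change = 2^(−3.865) = 0.0686

0.069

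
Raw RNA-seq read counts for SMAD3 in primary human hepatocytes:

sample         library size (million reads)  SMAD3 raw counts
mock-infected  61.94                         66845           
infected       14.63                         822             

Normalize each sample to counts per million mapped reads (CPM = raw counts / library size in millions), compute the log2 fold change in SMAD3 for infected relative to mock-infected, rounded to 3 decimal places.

CPM(mock-infected) = 66845 / 61.94 = 1079.1895
CPM(infected) = 822 / 14.63 = 56.1859
Fold change = 56.1859 / 1079.1895 = 0.05206
log2(0.05206) = -4.2636

-4.264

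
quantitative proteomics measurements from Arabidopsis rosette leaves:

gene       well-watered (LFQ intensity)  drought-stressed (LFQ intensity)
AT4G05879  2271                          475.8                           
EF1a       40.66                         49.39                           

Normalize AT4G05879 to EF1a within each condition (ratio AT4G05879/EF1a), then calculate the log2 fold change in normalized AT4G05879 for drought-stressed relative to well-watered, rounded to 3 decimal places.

-2.536

AT4G05879/EF1a (well-watered) = 2271 / 40.66 = 55.853
AT4G05879/EF1a (drought-stressed) = 475.8 / 49.39 = 9.6335
Fold change = 9.6335 / 55.853 = 0.1725
log2(0.1725) = -2.5355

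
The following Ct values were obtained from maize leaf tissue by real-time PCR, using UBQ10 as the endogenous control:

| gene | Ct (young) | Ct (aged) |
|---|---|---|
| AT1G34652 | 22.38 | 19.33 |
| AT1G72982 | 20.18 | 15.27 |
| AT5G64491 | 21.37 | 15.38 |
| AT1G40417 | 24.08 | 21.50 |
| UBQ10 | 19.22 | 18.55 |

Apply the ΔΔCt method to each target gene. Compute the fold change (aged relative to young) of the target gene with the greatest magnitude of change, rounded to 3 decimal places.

AT1G34652: ΔΔCt = (19.33−18.55) − (22.38−19.22) = 0.78 − 3.16 = -2.38; fold change = 2^2.38 = 5.205
AT1G72982: ΔΔCt = (15.27−18.55) − (20.18−19.22) = -3.28 − 0.96 = -4.24; fold change = 2^4.24 = 18.896
AT5G64491: ΔΔCt = (15.38−18.55) − (21.37−19.22) = -3.17 − 2.15 = -5.32; fold change = 2^5.32 = 39.947
AT1G40417: ΔΔCt = (21.50−18.55) − (24.08−19.22) = 2.95 − 4.86 = -1.91; fold change = 2^1.91 = 3.758
AT5G64491 has the largest |ΔΔCt| = 5.32.

39.947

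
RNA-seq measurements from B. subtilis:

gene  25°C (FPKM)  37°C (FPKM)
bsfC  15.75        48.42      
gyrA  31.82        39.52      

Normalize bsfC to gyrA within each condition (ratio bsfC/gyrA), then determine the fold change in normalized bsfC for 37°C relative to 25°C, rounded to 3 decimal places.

2.475

bsfC/gyrA (25°C) = 15.75 / 31.82 = 0.49497
bsfC/gyrA (37°C) = 48.42 / 39.52 = 1.2252
Fold change = 1.2252 / 0.49497 = 2.4753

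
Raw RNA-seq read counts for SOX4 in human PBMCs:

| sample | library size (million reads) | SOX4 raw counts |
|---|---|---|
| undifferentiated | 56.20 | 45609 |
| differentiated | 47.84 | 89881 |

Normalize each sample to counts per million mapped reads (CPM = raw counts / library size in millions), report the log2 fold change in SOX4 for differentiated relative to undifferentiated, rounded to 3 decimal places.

1.211

CPM(undifferentiated) = 45609 / 56.20 = 811.5480
CPM(differentiated) = 89881 / 47.84 = 1878.7834
Fold change = 1878.7834 / 811.5480 = 2.31506
log2(2.31506) = 1.2111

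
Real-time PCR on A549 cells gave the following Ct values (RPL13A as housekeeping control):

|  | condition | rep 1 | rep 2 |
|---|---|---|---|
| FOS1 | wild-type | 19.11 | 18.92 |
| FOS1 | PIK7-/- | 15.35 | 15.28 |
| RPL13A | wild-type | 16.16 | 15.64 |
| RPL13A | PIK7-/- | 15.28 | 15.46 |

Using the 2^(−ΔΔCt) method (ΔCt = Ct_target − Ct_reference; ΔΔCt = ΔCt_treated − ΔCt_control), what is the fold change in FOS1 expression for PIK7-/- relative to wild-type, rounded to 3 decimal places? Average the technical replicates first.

Mean Ct: FOS1 wild-type 19.015; FOS1 PIK7-/- 15.315; RPL13A wild-type 15.900; RPL13A PIK7-/- 15.370
ΔCt(wild-type) = 19.015 − 15.900 = 3.115
ΔCt(PIK7-/-) = 15.315 − 15.370 = -0.055
ΔΔCt = -0.055 − 3.115 = -3.170
Fold change = 2^(−(-3.170)) = 2^3.170 = 9.0005

9.000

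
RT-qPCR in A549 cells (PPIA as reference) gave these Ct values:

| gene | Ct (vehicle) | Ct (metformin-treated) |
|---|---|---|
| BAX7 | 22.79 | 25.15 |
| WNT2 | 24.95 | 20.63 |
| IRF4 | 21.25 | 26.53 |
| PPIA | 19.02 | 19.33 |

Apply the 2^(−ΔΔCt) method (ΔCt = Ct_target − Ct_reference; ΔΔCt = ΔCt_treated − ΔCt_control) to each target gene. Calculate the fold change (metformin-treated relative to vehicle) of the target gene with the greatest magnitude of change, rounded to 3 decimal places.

0.032

BAX7: ΔΔCt = (25.15−19.33) − (22.79−19.02) = 5.82 − 3.77 = 2.05; fold change = 2^-2.05 = 0.241
WNT2: ΔΔCt = (20.63−19.33) − (24.95−19.02) = 1.30 − 5.93 = -4.63; fold change = 2^4.63 = 24.761
IRF4: ΔΔCt = (26.53−19.33) − (21.25−19.02) = 7.20 − 2.23 = 4.97; fold change = 2^-4.97 = 0.032
IRF4 has the largest |ΔΔCt| = 4.97.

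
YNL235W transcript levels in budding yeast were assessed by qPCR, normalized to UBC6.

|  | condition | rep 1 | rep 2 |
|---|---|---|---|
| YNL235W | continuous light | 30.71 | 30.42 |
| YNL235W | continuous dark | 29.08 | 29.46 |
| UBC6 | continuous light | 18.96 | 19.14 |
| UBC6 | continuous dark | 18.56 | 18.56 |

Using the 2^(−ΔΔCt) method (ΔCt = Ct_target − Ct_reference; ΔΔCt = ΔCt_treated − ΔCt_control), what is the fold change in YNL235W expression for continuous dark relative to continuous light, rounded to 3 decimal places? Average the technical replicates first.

1.747

Mean Ct: YNL235W continuous light 30.565; YNL235W continuous dark 29.270; UBC6 continuous light 19.050; UBC6 continuous dark 18.560
ΔCt(continuous light) = 30.565 − 19.050 = 11.515
ΔCt(continuous dark) = 29.270 − 18.560 = 10.710
ΔΔCt = 10.710 − 11.515 = -0.805
Fold change = 2^(−(-0.805)) = 2^0.805 = 1.7471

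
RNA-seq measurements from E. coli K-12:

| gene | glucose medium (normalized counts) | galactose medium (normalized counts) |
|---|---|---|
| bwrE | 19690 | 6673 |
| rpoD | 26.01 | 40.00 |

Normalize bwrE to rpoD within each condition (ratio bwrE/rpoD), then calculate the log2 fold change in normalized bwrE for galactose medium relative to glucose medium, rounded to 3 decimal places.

bwrE/rpoD (glucose medium) = 19690 / 26.01 = 757.02
bwrE/rpoD (galactose medium) = 6673 / 40.00 = 166.82
Fold change = 166.82 / 757.02 = 0.2204
log2(0.2204) = -2.1820

-2.182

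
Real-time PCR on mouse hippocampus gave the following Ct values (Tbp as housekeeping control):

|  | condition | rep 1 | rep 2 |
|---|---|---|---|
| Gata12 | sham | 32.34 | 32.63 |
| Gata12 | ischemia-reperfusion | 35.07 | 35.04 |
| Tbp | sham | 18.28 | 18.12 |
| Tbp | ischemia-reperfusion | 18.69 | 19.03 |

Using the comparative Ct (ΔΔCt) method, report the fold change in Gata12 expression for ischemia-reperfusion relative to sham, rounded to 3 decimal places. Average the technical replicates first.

0.266

Mean Ct: Gata12 sham 32.485; Gata12 ischemia-reperfusion 35.055; Tbp sham 18.200; Tbp ischemia-reperfusion 18.860
ΔCt(sham) = 32.485 − 18.200 = 14.285
ΔCt(ischemia-reperfusion) = 35.055 − 18.860 = 16.195
ΔΔCt = 16.195 − 14.285 = 1.910
Fold change = 2^(−1.910) = 0.2661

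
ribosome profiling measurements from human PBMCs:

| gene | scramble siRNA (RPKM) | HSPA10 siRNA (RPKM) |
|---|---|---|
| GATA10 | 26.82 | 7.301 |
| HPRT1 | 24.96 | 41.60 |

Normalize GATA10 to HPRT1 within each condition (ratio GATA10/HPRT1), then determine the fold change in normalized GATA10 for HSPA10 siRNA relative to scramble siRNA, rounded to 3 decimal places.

0.163

GATA10/HPRT1 (scramble siRNA) = 26.82 / 24.96 = 1.0745
GATA10/HPRT1 (HSPA10 siRNA) = 7.301 / 41.60 = 0.1755
Fold change = 0.1755 / 1.0745 = 0.1633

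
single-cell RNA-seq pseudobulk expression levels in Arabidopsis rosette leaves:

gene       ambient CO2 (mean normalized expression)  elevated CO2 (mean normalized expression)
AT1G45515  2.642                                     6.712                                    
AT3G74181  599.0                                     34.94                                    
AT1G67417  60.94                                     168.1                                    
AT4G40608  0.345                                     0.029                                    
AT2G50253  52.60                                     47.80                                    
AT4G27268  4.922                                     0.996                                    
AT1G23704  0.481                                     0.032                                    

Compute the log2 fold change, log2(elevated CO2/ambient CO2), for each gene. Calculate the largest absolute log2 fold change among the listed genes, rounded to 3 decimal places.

4.100

log2(6.712/2.642) = 1.345  (AT1G45515)
log2(34.94/599.0) = -4.100  (AT3G74181)
log2(168.1/60.94) = 1.464  (AT1G67417)
log2(0.029/0.345) = -3.572  (AT4G40608)
log2(47.80/52.60) = -0.138  (AT2G50253)
log2(0.996/4.922) = -2.305  (AT4G27268)
log2(0.032/0.481) = -3.910  (AT1G23704)
The largest magnitude belongs to AT3G74181.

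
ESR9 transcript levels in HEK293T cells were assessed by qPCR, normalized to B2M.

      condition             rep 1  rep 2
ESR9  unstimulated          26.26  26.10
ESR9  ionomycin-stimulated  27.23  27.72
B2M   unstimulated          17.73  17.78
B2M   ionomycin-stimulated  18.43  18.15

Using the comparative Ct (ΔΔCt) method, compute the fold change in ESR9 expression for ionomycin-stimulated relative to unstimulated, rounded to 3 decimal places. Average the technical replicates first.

0.590

Mean Ct: ESR9 unstimulated 26.180; ESR9 ionomycin-stimulated 27.475; B2M unstimulated 17.755; B2M ionomycin-stimulated 18.290
ΔCt(unstimulated) = 26.180 − 17.755 = 8.425
ΔCt(ionomycin-stimulated) = 27.475 − 18.290 = 9.185
ΔΔCt = 9.185 − 8.425 = 0.760
Fold change = 2^(−0.760) = 0.5905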